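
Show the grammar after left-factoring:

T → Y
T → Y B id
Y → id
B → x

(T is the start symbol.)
T → Y T'
T' → ε
T' → B id
Y → id
B → x

Left-factoring transforms A → αβ₁ | αβ₂ into A → αA' and A' → β₁ | β₂
(α is the longest common prefix among the alternatives). Repeat until
no nonterminal has two alternatives with a common prefix.

Round 1: T has alternatives sharing prefix 'Y'. Introduce T': T → Y T'
  Add: T' → ε
  Add: T' → B id

No remaining common prefixes — done.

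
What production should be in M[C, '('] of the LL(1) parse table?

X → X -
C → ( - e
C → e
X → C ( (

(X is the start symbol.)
To find M[C, '('], we find productions for C where '(' is in the predict set (PREDICT(N → α) = (FIRST(α) \ {ε}) ∪ (FOLLOW(N) if α ⇒* ε)).

C → ( - e: PREDICT = { '(' }
  '(' is in predict set, so this production goes in M[C, '(']
C → e: PREDICT = { 'e' }

M[C, '('] = C → ( - e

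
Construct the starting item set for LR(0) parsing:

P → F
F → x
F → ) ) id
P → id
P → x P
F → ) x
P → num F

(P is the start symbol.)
First, augment the grammar with P' → P
I₀ = CLOSURE({ [P' → . P] }):
  [P' → . P] has the dot before P: add [P → . F], [P → . id], [P → . x P], [P → . num F]
  [P → . F] has the dot before F: add [F → . x], [F → . ) ) id], [F → . ) x]
No further items can be added.

I₀ = { [F → . ) ) id], [F → . ) x], [F → . x], [P → . F], [P → . id], [P → . num F], [P → . x P], [P' → . P] }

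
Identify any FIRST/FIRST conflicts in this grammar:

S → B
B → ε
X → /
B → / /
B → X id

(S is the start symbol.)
Yes. B → '/' '/' / B → X id on { '/' }

FIRST sets of the non-terminals at (or reachable through a nullable prefix from) the front of some alternative:
  FIRST(X) = { '/' }

Productions for B:
  B → ε: FIRST = { ε }
  B → / /: FIRST = { '/' }
  B → X id: FIRST = { '/' }
S, X have only one production, so no FIRST/FIRST conflict is possible there.

Conflict for B: B → / / and B → X id
  Overlap: { '/' }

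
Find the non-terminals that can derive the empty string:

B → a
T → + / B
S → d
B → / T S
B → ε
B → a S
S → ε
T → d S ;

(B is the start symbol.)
{ 'B', 'S' }

A non-terminal is nullable if it can derive ε (the empty string): either it has an ε-production, or it has a production whose right-hand side consists entirely of nullable non-terminals.

ε-productions: B → ε, S → ε
So B, S are immediately nullable.
No further non-terminal can be added: every production for the remaining non-terminals contains a terminal or a non-nullable non-terminal.
Nullable = { 'B', 'S' }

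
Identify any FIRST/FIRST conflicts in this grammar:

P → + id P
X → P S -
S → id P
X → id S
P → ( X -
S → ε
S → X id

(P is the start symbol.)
Yes. S → id P / S → X id on { 'id' }

FIRST sets of the non-terminals at (or reachable through a nullable prefix from) the front of some alternative:
  FIRST(P) = { '(', '+' }
  FIRST(X) = { '(', '+', 'id' }

Productions for P:
  P → + id P: FIRST = { '+' }
  P → ( X -: FIRST = { '(' }
Productions for X:
  X → P S -: FIRST = { '(', '+' }
  X → id S: FIRST = { 'id' }
Productions for S:
  S → id P: FIRST = { 'id' }
  S → ε: FIRST = { ε }
  S → X id: FIRST = { '(', '+', 'id' }

Conflict for S: S → id P and S → X id
  Overlap: { 'id' }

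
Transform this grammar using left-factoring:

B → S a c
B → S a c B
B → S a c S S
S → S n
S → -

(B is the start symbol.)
B → S a c B'
B' → ε
B' → B
B' → S S
S → S n
S → -

Left-factoring transforms A → αβ₁ | αβ₂ into A → αA' and A' → β₁ | β₂
(α is the longest common prefix among the alternatives). Repeat until
no nonterminal has two alternatives with a common prefix.

Round 1: B has alternatives sharing prefix 'S a c'. Introduce B': B → S a c B'
  Add: B' → ε
  Add: B' → B
  Add: B' → S S

No remaining common prefixes — done.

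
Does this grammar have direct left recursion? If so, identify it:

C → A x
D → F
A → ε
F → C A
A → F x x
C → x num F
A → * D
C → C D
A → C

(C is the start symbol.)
Yes, C is left-recursive

Direct left recursion occurs when N → N α for some non-terminal N (the right-hand side begins with the left-hand side itself).

C → A x: starts with A
D → F: starts with F
A → ε: starts with ε
F → C A: starts with C
A → F x x: starts with F
C → x num F: starts with x
A → * D: starts with '*'
C → C D: LEFT RECURSIVE (starts with C)
A → C: starts with C

The grammar has direct left recursion on: C.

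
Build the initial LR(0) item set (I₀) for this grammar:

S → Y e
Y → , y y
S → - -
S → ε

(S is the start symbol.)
{ [S → . - -], [S → . Y e], [S → .], [S' → . S], [Y → . , y y] }

First, augment the grammar with S' → S
I₀ = CLOSURE({ [S' → . S] }):
  [S' → . S] has the dot before S: add [S → . Y e], [S → . - -], [S → .]
  [S → . Y e] has the dot before Y: add [Y → . , y y]
No further items can be added.

I₀ = { [S → . - -], [S → . Y e], [S → .], [S' → . S], [Y → . , y y] }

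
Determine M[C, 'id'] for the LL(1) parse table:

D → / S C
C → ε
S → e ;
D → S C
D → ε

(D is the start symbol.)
Empty (error entry)

To find M[C, 'id'], we find productions for C where 'id' is in the predict set (PREDICT(N → α) = (FIRST(α) \ {ε}) ∪ (FOLLOW(N) if α ⇒* ε)).

Relevant sets:
  FOLLOW(C) = { $ }

C → ε: PREDICT = { $ }

M[C, 'id'] is empty (no production applies)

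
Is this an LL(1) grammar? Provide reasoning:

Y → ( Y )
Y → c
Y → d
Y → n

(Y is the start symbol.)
For Y:
  PREDICT(Y → '(' Y ')') = { '(' }
  PREDICT(Y → c) = { 'c' }
  PREDICT(Y → d) = { 'd' }
  PREDICT(Y → n) = { 'n' }

All predict sets are disjoint. The grammar IS LL(1).

Answer: Yes, the grammar is LL(1).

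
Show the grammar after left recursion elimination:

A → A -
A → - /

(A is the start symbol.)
A → - / A'
A' → - A'
A' → ε

A is directly left-recursive. The standard transformation for
  A → A α₁ | ... | A α_m | β₁ | ... | β_n
is
  A  → β₁ A' | ... | β_n A'
  A' → α₁ A' | ... | α_m A' | ε

A → - / becomes A → - / A'
A → A - becomes A' → - A'
Add A' → ε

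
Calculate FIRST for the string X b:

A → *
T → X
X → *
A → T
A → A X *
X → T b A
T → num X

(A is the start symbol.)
{ '*', 'num' }

FIRST sets of the non-terminals involved (from the grammar, by fixed-point iteration):
  FIRST(X) = { '*', 'num' }

To compute FIRST(X b), process the symbols left to right:
Symbol X is a non-terminal. Add FIRST(X) \ {ε} = { '*', 'num' }
X is not nullable (ε ∉ FIRST(X)), so stop here.
FIRST(X b) = { '*', 'num' }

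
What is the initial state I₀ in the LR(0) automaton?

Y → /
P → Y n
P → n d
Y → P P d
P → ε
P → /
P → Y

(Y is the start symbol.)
{ [P → . /], [P → . Y n], [P → . Y], [P → . n d], [P → .], [Y → . /], [Y → . P P d], [Y' → . Y] }

First, augment the grammar with Y' → Y
I₀ = CLOSURE({ [Y' → . Y] }):
  [Y' → . Y] has the dot before Y: add [Y → . /], [Y → . P P d]
  [Y → . P P d] has the dot before P: add [P → . Y n], [P → . n d], [P → .], [P → . /], [P → . Y]
No further items can be added.

I₀ = { [P → . /], [P → . Y n], [P → . Y], [P → . n d], [P → .], [Y → . /], [Y → . P P d], [Y' → . Y] }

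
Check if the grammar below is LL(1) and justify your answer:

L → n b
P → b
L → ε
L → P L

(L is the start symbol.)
A grammar is LL(1) if for each non-terminal N with multiple productions, the predict sets of those productions are pairwise disjoint, where PREDICT(N → α) = (FIRST(α) \ {ε}) ∪ (FOLLOW(N) if α ⇒* ε).

Relevant sets:
  FIRST(P) = { 'b' }
  FOLLOW(L) = { $ }

For L:
  PREDICT(L → n b) = { 'n' }
  PREDICT(L → ε) = { $ }
  PREDICT(L → P L) = { 'b' }
P has a single production, so nothing to check there.

All predict sets are disjoint. The grammar IS LL(1).

Answer: Yes, the grammar is LL(1).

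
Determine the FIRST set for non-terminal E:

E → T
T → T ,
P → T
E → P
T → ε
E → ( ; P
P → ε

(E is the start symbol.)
FIRST sets of the other non-terminals involved (by the same procedure, iterated to a fixed point):
  FIRST(T) = { ',', ε }
  FIRST(P) = { ',', ε }

From E → T:
  - T is a non-terminal: add FIRST(T) \ {ε} = { ',' }
    T is nullable and nothing follows, so the whole right-hand side can vanish: ε ∈ FIRST(E)
From E → P:
  - P is a non-terminal: add FIRST(P) \ {ε} = { ',' }
    P is nullable and nothing follows, so the whole right-hand side can vanish: ε ∈ FIRST(E)
From E → ( ; P:
  - '(' is a terminal: add '(' and stop

Collecting: FIRST(E) = { '(', ',', ε }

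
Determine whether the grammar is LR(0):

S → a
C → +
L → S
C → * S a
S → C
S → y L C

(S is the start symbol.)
Yes, the grammar is LR(0)

A grammar is LR(0) if no state in the canonical LR(0) collection has:
  - both a shift item (dot before a terminal) and a complete item (shift-reduce conflict), or
  - two or more complete items (reduce-reduce conflict; the accept item [S' → S .] counts as a complete item here).

Augment with S' → S and build the canonical LR(0) collection (I0 = CLOSURE({[S' → . S]}), then GOTO on every symbol after a dot until no new states appear). It has 12 states:
  I0: { [C → . * S a], [C → . +], [S → . C], [S → . a], [S → . y L C], [S' → . S] }  — shift
  I1: { [C → * . S a], [C → . * S a], [C → . +], [S → . C], [S → . a], [S → . y L C] }  — shift
  I2: { [C → + .] }  — reduce
  I3: { [S → C .] }  — reduce
  I4: { [S' → S .] }  — accept
  I5: { [S → a .] }  — reduce
  I6: { [C → . * S a], [C → . +], [L → . S], [S → . C], [S → . a], [S → . y L C], [S → y . L C] }  — shift
  I7: { [C → . * S a], [C → . +], [S → y L . C] }  — shift
  I8: { [L → S .] }  — reduce
  I9: { [S → y L C .] }  — reduce
  I10: { [C → * S . a] }  — shift
  I11: { [C → * S a .] }  — reduce

Every state is either a pure shift/goto state or contains exactly one complete item and nothing to shift — no conflicts. The grammar is LR(0).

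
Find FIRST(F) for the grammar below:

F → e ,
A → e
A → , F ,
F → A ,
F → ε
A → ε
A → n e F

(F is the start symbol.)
{ ',', 'e', 'n', ε }

FIRST sets of the other non-terminals involved (by the same procedure, iterated to a fixed point):
  FIRST(A) = { ',', 'e', 'n', ε }

From F → e ,:
  - e is a terminal: add 'e' and stop
From F → A ,:
  - A is a non-terminal: add FIRST(A) \ {ε} = { ',', 'e', 'n' }
    A is nullable, so continue to the next symbol
  - ',' is a terminal: add ',' and stop
From F → ε:
  - ε-production, so ε ∈ FIRST(F)

Collecting: FIRST(F) = { ',', 'e', 'n', ε }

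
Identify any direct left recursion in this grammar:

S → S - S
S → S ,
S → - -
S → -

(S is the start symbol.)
Yes, S is left-recursive

S → S - S: LEFT RECURSIVE (starts with S)
S → S ,: LEFT RECURSIVE (starts with S)
S → - -: starts with '-'
S → -: starts with '-'

The grammar has direct left recursion on: S.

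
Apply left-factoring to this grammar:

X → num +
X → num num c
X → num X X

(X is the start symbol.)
Left-factoring transforms A → αβ₁ | αβ₂ into A → αA' and A' → β₁ | β₂
(α is the longest common prefix among the alternatives). Repeat until
no nonterminal has two alternatives with a common prefix.

Round 1: X has alternatives sharing prefix 'num'. Introduce X': X → num X'
  Add: X' → +
  Add: X' → num c
  Add: X' → X X

No remaining common prefixes — done.

Resulting grammar:
X → num X'
X' → +
X' → num c
X' → X X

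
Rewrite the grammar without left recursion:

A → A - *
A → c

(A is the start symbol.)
A is directly left-recursive. The standard transformation for
  A → A α₁ | ... | A α_m | β₁ | ... | β_n
is
  A  → β₁ A' | ... | β_n A'
  A' → α₁ A' | ... | α_m A' | ε

A → c becomes A → c A'
A → A - * becomes A' → - * A'
Add A' → ε

Resulting grammar:
A → c A'
A' → - * A'
A' → ε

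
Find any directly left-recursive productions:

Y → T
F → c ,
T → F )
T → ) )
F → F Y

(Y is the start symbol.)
Yes, F is left-recursive

Y → T: starts with T
F → c ,: starts with c
T → F ): starts with F
T → ) ): starts with ')'
F → F Y: LEFT RECURSIVE (starts with F)

The grammar has direct left recursion on: F.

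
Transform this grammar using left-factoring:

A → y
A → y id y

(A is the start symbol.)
A → y A'
A' → ε
A' → id y

Left-factoring transforms A → αβ₁ | αβ₂ into A → αA' and A' → β₁ | β₂
(α is the longest common prefix among the alternatives). Repeat until
no nonterminal has two alternatives with a common prefix.

Round 1: A has alternatives sharing prefix 'y'. Introduce A': A → y A'
  Add: A' → ε
  Add: A' → id y

No remaining common prefixes — done.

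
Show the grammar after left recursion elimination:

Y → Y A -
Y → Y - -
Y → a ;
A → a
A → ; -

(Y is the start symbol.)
Y is directly left-recursive. The standard transformation for
  A → A α₁ | ... | A α_m | β₁ | ... | β_n
is
  A  → β₁ A' | ... | β_n A'
  A' → α₁ A' | ... | α_m A' | ε

Y → a ; becomes Y → a ; Y'
Y → Y A - becomes Y' → A - Y'
Y → Y - - becomes Y' → - - Y'
Add Y' → ε

Productions for other non-terminals are unchanged:
  A → a
  A → ; -

Resulting grammar:
Y → a ; Y'
Y' → A - Y'
Y' → - - Y'
Y' → ε
A → a
A → ; -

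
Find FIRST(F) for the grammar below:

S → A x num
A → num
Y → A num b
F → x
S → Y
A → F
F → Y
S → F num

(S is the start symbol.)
{ 'num', 'x' }

To compute FIRST(F), examine every production with F on the left-hand side, reading each right-hand side left to right until a non-nullable symbol is reached.

FIRST sets of the other non-terminals involved (by the same procedure, iterated to a fixed point):
  FIRST(Y) = { 'num', 'x' }

From F → x:
  - x is a terminal: add 'x' and stop
From F → Y:
  - Y is a non-terminal: add FIRST(Y) \ {ε} = { 'num', 'x' }
    Y is not nullable, so stop

Collecting: FIRST(F) = { 'num', 'x' }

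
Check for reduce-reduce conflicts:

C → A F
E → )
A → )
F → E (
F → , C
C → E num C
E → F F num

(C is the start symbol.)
Yes — I1: [A → ) .] vs [E → ) .]

A reduce-reduce conflict occurs when an LR(0) state has two complete items [A → α .] and [B → β .] — both call for a reduction, and with no lookahead the parser cannot choose between them.

Augment with C' → C and build the canonical LR(0) collection (I0 = CLOSURE({[C' → . C]}), then GOTO on every symbol after a dot until no new states appear). It has 16 states:
  I0: { [A → . )], [C → . A F], [C → . E num C], [C' → . C], [E → . )], [E → . F F num], [F → . , C], [F → . E (] }  — shift
  I1: { [A → ) .], [E → ) .] }  — 2 reduces
  I2: { [A → . )], [C → . A F], [C → . E num C], [E → . )], [E → . F F num], [F → , . C], [F → . , C], [F → . E (] }  — shift
  I3: { [C → A . F], [E → . )], [E → . F F num], [F → . , C], [F → . E (] }  — shift
  I4: { [C' → C .] }  — accept
  I5: { [C → E . num C], [F → E . (] }  — shift
  I6: { [E → . )], [E → . F F num], [E → F . F num], [F → . , C], [F → . E (] }  — shift
  I7: { [E → ) .] }  — reduce
  I8: { [F → E . (] }  — shift
  I9: { [E → . )], [E → . F F num], [E → F . F num], [E → F F . num], [F → . , C], [F → . E (] }  — shift
  I10: { [E → F F num .] }  — reduce
  I11: { [F → E ( .] }  — reduce
  I12: { [A → . )], [C → . A F], [C → . E num C], [C → E num . C], [E → . )], [E → . F F num], [F → . , C], [F → . E (] }  — shift
  I13: { [C → E num C .] }  — reduce
  I14: { [C → A F .], [E → . )], [E → . F F num], [E → F . F num], [F → . , C], [F → . E (] }  — shift, reduce
  I15: { [F → , C .] }  — reduce

I1 contains complete items [A → ) .], [E → ) .] — reduce-reduce conflict.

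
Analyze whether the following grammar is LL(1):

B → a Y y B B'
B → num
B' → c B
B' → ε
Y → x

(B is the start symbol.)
Relevant sets:
  FOLLOW(B') = { $, 'c' }

For B:
  PREDICT(B → a Y y B B') = { 'a' }
  PREDICT(B → num) = { 'num' }
For B':
  PREDICT(B' → c B) = { 'c' }
  PREDICT(B' → ε) = { $, 'c' }
Y has a single production, so nothing to check there.

Conflict found: Predict set conflict for B': { 'c' }
The grammar is NOT LL(1).

Answer: No. Predict set conflict for B': { 'c' }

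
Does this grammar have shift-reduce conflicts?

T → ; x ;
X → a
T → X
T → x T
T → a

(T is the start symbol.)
No shift-reduce conflicts

Augment with T' → T and build the canonical LR(0) collection (I0 = CLOSURE({[T' → . T]}), then GOTO on every symbol after a dot until no new states appear). It has 9 states:
  I0: { [T → . ; x ;], [T → . X], [T → . a], [T → . x T], [T' → . T], [X → . a] }  — shift
  I1: { [T → ; . x ;] }  — shift
  I2: { [T' → T .] }  — accept
  I3: { [T → X .] }  — reduce
  I4: { [T → a .], [X → a .] }  — 2 reduces
  I5: { [T → . ; x ;], [T → . X], [T → . a], [T → . x T], [T → x . T], [X → . a] }  — shift
  I6: { [T → x T .] }  — reduce
  I7: { [T → ; x . ;] }  — shift
  I8: { [T → ; x ; .] }  — reduce

No state contains both a complete item and a shift item.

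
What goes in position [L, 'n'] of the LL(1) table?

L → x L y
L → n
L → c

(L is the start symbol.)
L → n

To find M[L, 'n'], we find productions for L where 'n' is in the predict set (PREDICT(N → α) = (FIRST(α) \ {ε}) ∪ (FOLLOW(N) if α ⇒* ε)).

L → x L y: PREDICT = { 'x' }
L → n: PREDICT = { 'n' }
  'n' is in predict set, so this production goes in M[L, 'n']
L → c: PREDICT = { 'c' }

M[L, 'n'] = L → n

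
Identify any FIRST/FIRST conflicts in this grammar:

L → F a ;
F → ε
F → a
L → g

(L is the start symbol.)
FIRST sets of the non-terminals at (or reachable through a nullable prefix from) the front of some alternative:
  FIRST(F) = { 'a', ε }

Productions for L:
  L → F a ;: FIRST = { 'a' }
  L → g: FIRST = { 'g' }
Productions for F:
  F → ε: FIRST = { ε }
  F → a: FIRST = { 'a' }

All alternatives of each non-terminal have pairwise disjoint FIRST sets.

Answer: No FIRST/FIRST conflicts.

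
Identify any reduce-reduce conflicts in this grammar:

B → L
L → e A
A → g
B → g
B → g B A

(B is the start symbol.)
Augment with B' → B and build the canonical LR(0) collection (I0 = CLOSURE({[B' → . B]}), then GOTO on every symbol after a dot until no new states appear). It has 9 states:
  I0: { [B → . L], [B → . g B A], [B → . g], [B' → . B], [L → . e A] }  — shift
  I1: { [B' → B .] }  — accept
  I2: { [B → L .] }  — reduce
  I3: { [A → . g], [L → e . A] }  — shift
  I4: { [B → . L], [B → . g B A], [B → . g], [B → g . B A], [B → g .], [L → . e A] }  — shift, reduce
  I5: { [A → . g], [B → g B . A] }  — shift
  I6: { [B → g B A .] }  — reduce
  I7: { [A → g .] }  — reduce
  I8: { [L → e A .] }  — reduce

No state contains more than one complete item.

Answer: No reduce-reduce conflicts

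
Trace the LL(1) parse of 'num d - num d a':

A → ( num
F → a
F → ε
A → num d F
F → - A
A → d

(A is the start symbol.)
LL(1) parsing maintains a stack (initially the start symbol over $) and the input. At each step: if the stack top is a terminal, match it against the current input token; if it is a non-terminal N, replace it with the RHS of M[N, lookahead] (the unique production whose predict set contains the lookahead).

Stack is shown with the top on the left.

Stack      Input              Action
------------------------------------
A $        num d - num d a $  output A → num d F
num d F $  num d - num d a $  match 'num'
d F $      d - num d a $      match 'd'
F $        - num d a $        output F → - A
- A $      - num d a $        match '-'
A $        num d a $          output A → num d F
num d F $  num d a $          match 'num'
d F $      d a $              match 'd'
F $        a $                output F → a
a $        a $                match 'a'
$          $                  accept

The string is accepted.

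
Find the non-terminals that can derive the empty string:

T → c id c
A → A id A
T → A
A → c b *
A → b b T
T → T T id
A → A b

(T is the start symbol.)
A non-terminal is nullable if it can derive ε (the empty string): either it has an ε-production, or it has a production whose right-hand side consists entirely of nullable non-terminals.

There are no ε-productions, so no non-terminal can derive ε.
No non-terminals are nullable.

Answer: None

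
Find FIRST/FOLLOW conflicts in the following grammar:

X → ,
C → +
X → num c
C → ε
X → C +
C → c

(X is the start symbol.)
Yes. C → '+' with FOLLOW(C) on { '+' }

A FIRST/FOLLOW conflict occurs when a non-terminal N has a nullable alternative N → β (β ⇒* ε) and another alternative N → α with FIRST(α) ∩ FOLLOW(N) ≠ ∅: on such a lookahead the parser cannot decide between expanding α and letting N vanish via β.

Nullable non-terminals: C.

C: nullable alternative(s) C → ε; FOLLOW(C) = { '+' }
  C → +: FIRST \ {ε} = { '+' } — overlaps FOLLOW(C) on { '+' }: CONFLICT
  C → ε: FIRST \ {ε} = { } — this is the only nullable alternative, skip
  C → c: FIRST \ {ε} = { 'c' } — disjoint from FOLLOW(C)

X has no nullable alternative, so no FIRST/FOLLOW check is needed there.

So the grammar has 1 FIRST/FOLLOW conflict (marked CONFLICT above).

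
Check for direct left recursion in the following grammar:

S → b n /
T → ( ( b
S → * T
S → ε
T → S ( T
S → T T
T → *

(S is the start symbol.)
Direct left recursion occurs when N → N α for some non-terminal N (the right-hand side begins with the left-hand side itself).

S → b n /: starts with b
T → ( ( b: starts with '('
S → * T: starts with '*'
S → ε: starts with ε
T → S ( T: starts with S
S → T T: starts with T
T → *: starts with '*'

No direct left recursion found.

Answer: No direct left recursion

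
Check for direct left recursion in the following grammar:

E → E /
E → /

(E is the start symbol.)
Direct left recursion occurs when N → N α for some non-terminal N (the right-hand side begins with the left-hand side itself).

E → E /: LEFT RECURSIVE (starts with E)
E → /: starts with '/'

The grammar has direct left recursion on: E.

Answer: Yes, E is left-recursive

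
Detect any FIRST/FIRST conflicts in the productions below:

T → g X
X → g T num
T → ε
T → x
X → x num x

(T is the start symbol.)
A FIRST/FIRST conflict occurs when two productions N → α and N → β for the same non-terminal have FIRST(α) ∩ FIRST(β) ≠ ∅ (with ε ∈ FIRST of a nullable right-hand side, so two nullable alternatives also conflict).

Productions for T:
  T → g X: FIRST = { 'g' }
  T → ε: FIRST = { ε }
  T → x: FIRST = { 'x' }
Productions for X:
  X → g T num: FIRST = { 'g' }
  X → x num x: FIRST = { 'x' }

All alternatives of each non-terminal have pairwise disjoint FIRST sets.

Answer: No FIRST/FIRST conflicts.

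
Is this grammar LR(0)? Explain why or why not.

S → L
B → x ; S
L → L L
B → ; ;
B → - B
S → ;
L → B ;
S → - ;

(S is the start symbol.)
Augment with S' → S and build the canonical LR(0) collection (I0 = CLOSURE({[S' → . S]}), then GOTO on every symbol after a dot until no new states appear). It has 16 states:
  I0: { [B → . - B], [B → . ; ;], [B → . x ; S], [L → . B ;], [L → . L L], [S → . - ;], [S → . ;], [S → . L], [S' → . S] }  — shift
  I1: { [B → - . B], [B → . - B], [B → . ; ;], [B → . x ; S], [S → - . ;] }  — shift
  I2: { [B → ; . ;], [S → ; .] }  — shift, reduce
  I3: { [L → B . ;] }  — shift
  I4: { [B → . - B], [B → . ; ;], [B → . x ; S], [L → . B ;], [L → . L L], [L → L . L], [S → L .] }  — shift, reduce
  I5: { [S' → S .] }  — accept
  I6: { [B → x . ; S] }  — shift
  I7: { [B → . - B], [B → . ; ;], [B → . x ; S], [B → x ; . S], [L → . B ;], [L → . L L], [S → . - ;], [S → . ;], [S → . L] }  — shift
  I8: { [B → x ; S .] }  — reduce
  I9: { [B → - . B], [B → . - B], [B → . ; ;], [B → . x ; S] }  — shift
  I10: { [B → ; . ;] }  — shift
  I11: { [B → . - B], [B → . ; ;], [B → . x ; S], [L → . B ;], [L → . L L], [L → L . L], [L → L L .] }  — shift, reduce
  I12: { [B → ; ; .] }  — reduce
  I13: { [B → - B .] }  — reduce
  I14: { [L → B ; .] }  — reduce
  I15: { [B → ; . ;], [S → - ; .] }  — shift, reduce

Conflict in state I2:
  Shift-reduce conflict between [S → ; .] and [B → ; . ;]
So the grammar is NOT LR(0).

Answer: No. Shift-reduce conflict between [S → ; .] and [B → ; . ;]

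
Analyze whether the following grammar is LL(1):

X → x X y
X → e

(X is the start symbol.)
For X:
  PREDICT(X → x X y) = { 'x' }
  PREDICT(X → e) = { 'e' }

All predict sets are disjoint. The grammar IS LL(1).

Answer: Yes, the grammar is LL(1).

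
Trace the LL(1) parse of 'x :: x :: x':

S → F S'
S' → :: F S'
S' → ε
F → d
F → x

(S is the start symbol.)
Stack is shown with the top on the left.

Stack      Input          Action
--------------------------------
S $        x :: x :: x $  output S → F S'
F S' $     x :: x :: x $  output F → x
x S' $     x :: x :: x $  match 'x'
S' $       :: x :: x $    output S' → :: F S'
:: F S' $  :: x :: x $    match '::'
F S' $     x :: x $       output F → x
x S' $     x :: x $       match 'x'
S' $       :: x $         output S' → :: F S'
:: F S' $  :: x $         match '::'
F S' $     x $            output F → x
x S' $     x $            match 'x'
S' $       $              output S' → ε
$          $              accept

The string is accepted.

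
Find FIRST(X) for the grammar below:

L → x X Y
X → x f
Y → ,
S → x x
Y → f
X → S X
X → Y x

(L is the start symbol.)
To compute FIRST(X), examine every production with X on the left-hand side, reading each right-hand side left to right until a non-nullable symbol is reached.

FIRST sets of the other non-terminals involved (by the same procedure, iterated to a fixed point):
  FIRST(S) = { 'x' }
  FIRST(Y) = { ',', 'f' }

From X → x f:
  - x is a terminal: add 'x' and stop
From X → S X:
  - S is a non-terminal: add FIRST(S) \ {ε} = { 'x' }
    S is not nullable, so stop
From X → Y x:
  - Y is a non-terminal: add FIRST(Y) \ {ε} = { ',', 'f' }
    Y is not nullable, so stop

Collecting: FIRST(X) = { ',', 'f', 'x' }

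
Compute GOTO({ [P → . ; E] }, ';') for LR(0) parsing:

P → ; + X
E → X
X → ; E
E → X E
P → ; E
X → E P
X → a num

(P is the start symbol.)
{ [E → . X E], [E → . X], [P → ; . E], [X → . ; E], [X → . E P], [X → . a num] }

GOTO(I, ';') = CLOSURE({ [A → αX.β] : [A → α.Xβ] ∈ I, X = ';' })

Items with dot before ';', with the dot advanced:
  [P → . ; E] → [P → ; . E]
Closure of the advanced items:
  [P → ; . E] has the dot before E: add [E → . X], [E → . X E]
  [E → . X] has the dot before X: add [X → . ; E], [X → . E P], [X → . a num]

GOTO = { [E → . X E], [E → . X], [P → ; . E], [X → . ; E], [X → . E P], [X → . a num] }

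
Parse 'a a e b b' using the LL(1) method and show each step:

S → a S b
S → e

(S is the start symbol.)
Stack is shown with the top on the left.

Stack      Input        Action
------------------------------
S $        a a e b b $  output S → a S b
a S b $    a a e b b $  match 'a'
S b $      a e b b $    output S → a S b
a S b b $  a e b b $    match 'a'
S b b $    e b b $      output S → e
e b b $    e b b $      match 'e'
b b $      b b $        match 'b'
b $        b $          match 'b'
$          $            accept

The string is accepted.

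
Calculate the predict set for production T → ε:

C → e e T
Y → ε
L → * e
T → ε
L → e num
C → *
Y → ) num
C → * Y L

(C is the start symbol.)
{ $ }

PREDICT(T → ε) = (FIRST(RHS) \ {ε}) ∪ (FOLLOW(T) if ε ∈ FIRST(RHS), i.e. RHS ⇒* ε)
The right-hand side is ε (FIRST(ε) = { ε }), so the predict set is FOLLOW(T) = { $ }
PREDICT(T → ε) = { $ }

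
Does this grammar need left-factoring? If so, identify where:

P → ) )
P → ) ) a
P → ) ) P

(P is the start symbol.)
Left-factoring is needed when two productions for the same non-terminal
share a common prefix on the right-hand side.

Productions for P:
  P → ) )
  P → ) ) a
  P → ) ) P

Found common prefix ') )' in productions for P

Answer: Yes, P has productions with common prefix ') )'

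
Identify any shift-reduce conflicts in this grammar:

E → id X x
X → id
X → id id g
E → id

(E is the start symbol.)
A shift-reduce conflict occurs when an LR(0) state has both:
  - a complete (reduce) item [A → α .] (dot at the end), and
  - a shift item [B → β . c γ] (dot before a terminal).

Augment with E' → E and build the canonical LR(0) collection (I0 = CLOSURE({[E' → . E]}), then GOTO on every symbol after a dot until no new states appear). It has 8 states:
  I0: { [E → . id X x], [E → . id], [E' → . E] }  — shift
  I1: { [E' → E .] }  — accept
  I2: { [E → id . X x], [E → id .], [X → . id id g], [X → . id] }  — shift, reduce
  I3: { [E → id X . x] }  — shift
  I4: { [X → id . id g], [X → id .] }  — shift, reduce
  I5: { [X → id id . g] }  — shift
  I6: { [X → id id g .] }  — reduce
  I7: { [E → id X x .] }  — reduce

I2 contains reduce item [E → id .] and shift items [X → . id], [X → . id id g] — shift-reduce conflict.
I4 contains reduce item [X → id .] and shift item [X → id . id g] — shift-reduce conflict.

Answer: Yes — I2: [E → id .] vs [X → . id]; I4: [X → id .] vs [X → id . id g]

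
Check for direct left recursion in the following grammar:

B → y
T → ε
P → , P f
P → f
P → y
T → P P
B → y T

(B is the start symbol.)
No direct left recursion

B → y: starts with y
T → ε: starts with ε
P → , P f: starts with ','
P → f: starts with f
P → y: starts with y
T → P P: starts with P
B → y T: starts with y

No direct left recursion found.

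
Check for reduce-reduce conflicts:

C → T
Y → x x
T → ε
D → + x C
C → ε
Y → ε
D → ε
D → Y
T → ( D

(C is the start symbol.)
A reduce-reduce conflict occurs when an LR(0) state has two complete items [A → α .] and [B → β .] — both call for a reduction, and with no lookahead the parser cannot choose between them.

Augment with C' → C and build the canonical LR(0) collection (I0 = CLOSURE({[C' → . C]}), then GOTO on every symbol after a dot until no new states appear). It has 11 states:
  I0: { [C → . T], [C → .], [C' → . C], [T → . ( D], [T → .] }  — shift, 2 reduces
  I1: { [D → . + x C], [D → . Y], [D → .], [T → ( . D], [Y → . x x], [Y → .] }  — shift, 2 reduces
  I2: { [C' → C .] }  — accept
  I3: { [C → T .] }  — reduce
  I4: { [D → + . x C] }  — shift
  I5: { [T → ( D .] }  — reduce
  I6: { [D → Y .] }  — reduce
  I7: { [Y → x . x] }  — shift
  I8: { [Y → x x .] }  — reduce
  I9: { [C → . T], [C → .], [D → + x . C], [T → . ( D], [T → .] }  — shift, 2 reduces
  I10: { [D → + x C .] }  — reduce

I0 contains complete items [C → .], [T → .] — reduce-reduce conflict.
I1 contains complete items [D → .], [Y → .] — reduce-reduce conflict.
I9 contains complete items [C → .], [T → .] — reduce-reduce conflict.

Answer: Yes — I0: [C → .] vs [T → .]; I1: [D → .] vs [Y → .]; I9: [C → .] vs [T → .]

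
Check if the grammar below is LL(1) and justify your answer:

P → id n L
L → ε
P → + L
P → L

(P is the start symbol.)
A grammar is LL(1) if for each non-terminal N with multiple productions, the predict sets of those productions are pairwise disjoint, where PREDICT(N → α) = (FIRST(α) \ {ε}) ∪ (FOLLOW(N) if α ⇒* ε).

Relevant sets:
  FIRST(L) = { ε }
  FOLLOW(P) = { $ }

For P:
  PREDICT(P → id n L) = { 'id' }
  PREDICT(P → '+' L) = { '+' }
  PREDICT(P → L) = { $ }
L has a single production, so nothing to check there.

All predict sets are disjoint. The grammar IS LL(1).

Answer: Yes, the grammar is LL(1).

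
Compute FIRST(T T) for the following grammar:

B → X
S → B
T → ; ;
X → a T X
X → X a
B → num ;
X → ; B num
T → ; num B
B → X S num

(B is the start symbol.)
{ ';' }

FIRST sets of the non-terminals involved (from the grammar, by fixed-point iteration):
  FIRST(T) = { ';' }

To compute FIRST(T T), process the symbols left to right:
Symbol T is a non-terminal. Add FIRST(T) \ {ε} = { ';' }
T is not nullable (ε ∉ FIRST(T)), so stop here.
FIRST(T T) = { ';' }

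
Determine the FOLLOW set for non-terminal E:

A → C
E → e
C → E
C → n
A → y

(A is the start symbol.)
{ $ }

To compute FOLLOW(E), find every occurrence of E on a right-hand side N → α E β: add FIRST(β) \ {ε}, and if β is empty or nullable also add FOLLOW(N). Iterate to a fixed point.

In C → E: E is at the end, add FOLLOW(C)

The FOLLOW sets referred to above (computed the same way, to a fixed point):
  FOLLOW(C) = { $ }

Taking the union: FOLLOW(E) = { $ }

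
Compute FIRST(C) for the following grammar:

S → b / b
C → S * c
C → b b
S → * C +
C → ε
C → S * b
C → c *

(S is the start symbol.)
{ '*', 'b', 'c', ε }

To compute FIRST(C), examine every production with C on the left-hand side, reading each right-hand side left to right until a non-nullable symbol is reached.

FIRST sets of the other non-terminals involved (by the same procedure, iterated to a fixed point):
  FIRST(S) = { '*', 'b' }

From C → S * c:
  - S is a non-terminal: add FIRST(S) \ {ε} = { '*', 'b' }
    S is not nullable, so stop
From C → b b:
  - b is a terminal: add 'b' and stop
From C → ε:
  - ε-production, so ε ∈ FIRST(C)
From C → S * b:
  - S is a non-terminal: add FIRST(S) \ {ε} = { '*', 'b' }
    S is not nullable, so stop
From C → c *:
  - c is a terminal: add 'c' and stop

Collecting: FIRST(C) = { '*', 'b', 'c', ε }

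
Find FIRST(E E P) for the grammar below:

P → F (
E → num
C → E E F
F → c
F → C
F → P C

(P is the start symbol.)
FIRST sets of the non-terminals involved (from the grammar, by fixed-point iteration):
  FIRST(E) = { 'num' }

To compute FIRST(E E P), process the symbols left to right:
Symbol E is a non-terminal. Add FIRST(E) \ {ε} = { 'num' }
E is not nullable (ε ∉ FIRST(E)), so stop here.
FIRST(E E P) = { 'num' }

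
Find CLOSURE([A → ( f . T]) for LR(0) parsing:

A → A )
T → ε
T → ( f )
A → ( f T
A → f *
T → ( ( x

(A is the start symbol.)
Start with: [A → ( f . T]
  [A → ( f . T] has the dot before T: add [T → .], [T → . ( f )], [T → . ( ( x]
No further items can be added.

CLOSURE = { [A → ( f . T], [T → . ( ( x], [T → . ( f )], [T → .] }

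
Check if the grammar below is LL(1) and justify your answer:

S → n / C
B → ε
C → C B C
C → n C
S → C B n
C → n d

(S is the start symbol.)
A grammar is LL(1) if for each non-terminal N with multiple productions, the predict sets of those productions are pairwise disjoint, where PREDICT(N → α) = (FIRST(α) \ {ε}) ∪ (FOLLOW(N) if α ⇒* ε).

Relevant sets:
  FIRST(C) = { 'n' }

For S:
  PREDICT(S → n '/' C) = { 'n' }
  PREDICT(S → C B n) = { 'n' }
For C:
  PREDICT(C → C B C) = { 'n' }
  PREDICT(C → n C) = { 'n' }
  PREDICT(C → n d) = { 'n' }
B has a single production, so nothing to check there.

Conflict found: Predict set conflict for S: { 'n' }
The grammar is NOT LL(1).

Answer: No. Predict set conflict for S: { 'n' }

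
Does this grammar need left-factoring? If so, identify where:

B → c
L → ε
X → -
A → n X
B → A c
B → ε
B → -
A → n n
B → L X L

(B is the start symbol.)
Left-factoring is needed when two productions for the same non-terminal
share a common prefix on the right-hand side.

Productions for B:
  B → c
  B → A c
  B → ε
  B → -
  B → L X L
Productions for A:
  A → n X
  A → n n

Found common prefix 'n' in productions for A

Answer: Yes, A has productions with common prefix 'n'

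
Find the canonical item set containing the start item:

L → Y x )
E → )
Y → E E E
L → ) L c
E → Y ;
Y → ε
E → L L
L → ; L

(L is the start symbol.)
First, augment the grammar with L' → L
I₀ = CLOSURE({ [L' → . L] }):
  [L' → . L] has the dot before L: add [L → . Y x )], [L → . ) L c], [L → . ; L]
  [L → . Y x )] has the dot before Y: add [Y → . E E E], [Y → .]
  [Y → . E E E] has the dot before E: add [E → . )], [E → . Y ;], [E → . L L]
No further items can be added.

I₀ = { [E → . )], [E → . L L], [E → . Y ;], [L → . ) L c], [L → . ; L], [L → . Y x )], [L' → . L], [Y → . E E E], [Y → .] }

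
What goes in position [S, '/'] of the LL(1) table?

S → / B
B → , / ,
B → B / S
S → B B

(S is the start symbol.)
To find M[S, '/'], we find productions for S where '/' is in the predict set (PREDICT(N → α) = (FIRST(α) \ {ε}) ∪ (FOLLOW(N) if α ⇒* ε)).

Relevant sets:
  FIRST(B) = { ',' }

S → / B: PREDICT = { '/' }
  '/' is in predict set, so this production goes in M[S, '/']
S → B B: PREDICT = { ',' }

M[S, '/'] = S → / B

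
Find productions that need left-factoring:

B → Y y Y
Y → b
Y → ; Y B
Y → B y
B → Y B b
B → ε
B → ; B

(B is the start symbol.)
Yes, B has productions with common prefix 'Y'

Left-factoring is needed when two productions for the same non-terminal
share a common prefix on the right-hand side.

Productions for B:
  B → Y y Y
  B → Y B b
  B → ε
  B → ; B
Productions for Y:
  Y → b
  Y → ; Y B
  Y → B y

Found common prefix 'Y' in productions for B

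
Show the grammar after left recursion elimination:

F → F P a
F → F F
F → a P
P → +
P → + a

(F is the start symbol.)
F → a P F'
F' → P a F'
F' → F F'
F' → ε
P → +
P → + a

F is directly left-recursive. The standard transformation for
  A → A α₁ | ... | A α_m | β₁ | ... | β_n
is
  A  → β₁ A' | ... | β_n A'
  A' → α₁ A' | ... | α_m A' | ε

F → a P becomes F → a P F'
F → F P a becomes F' → P a F'
F → F F becomes F' → F F'
Add F' → ε

Productions for other non-terminals are unchanged:
  P → +
  P → + a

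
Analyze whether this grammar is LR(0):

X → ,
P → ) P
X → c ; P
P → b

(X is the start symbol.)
Yes, the grammar is LR(0)

A grammar is LR(0) if no state in the canonical LR(0) collection has:
  - both a shift item (dot before a terminal) and a complete item (shift-reduce conflict), or
  - two or more complete items (reduce-reduce conflict; the accept item [X' → X .] counts as a complete item here).

Augment with X' → X and build the canonical LR(0) collection (I0 = CLOSURE({[X' → . X]}), then GOTO on every symbol after a dot until no new states appear). It has 9 states:
  I0: { [X → . ,], [X → . c ; P], [X' → . X] }  — shift
  I1: { [X → , .] }  — reduce
  I2: { [X' → X .] }  — accept
  I3: { [X → c . ; P] }  — shift
  I4: { [P → . ) P], [P → . b], [X → c ; . P] }  — shift
  I5: { [P → ) . P], [P → . ) P], [P → . b] }  — shift
  I6: { [X → c ; P .] }  — reduce
  I7: { [P → b .] }  — reduce
  I8: { [P → ) P .] }  — reduce

Every state is either a pure shift/goto state or contains exactly one complete item and nothing to shift — no conflicts. The grammar is LR(0).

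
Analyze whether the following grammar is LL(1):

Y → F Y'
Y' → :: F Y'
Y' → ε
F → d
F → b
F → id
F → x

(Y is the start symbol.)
Yes, the grammar is LL(1).

Relevant sets:
  FOLLOW(Y') = { $ }

For Y':
  PREDICT(Y' → :: F Y') = { '::' }
  PREDICT(Y' → ε) = { $ }
For F:
  PREDICT(F → d) = { 'd' }
  PREDICT(F → b) = { 'b' }
  PREDICT(F → id) = { 'id' }
  PREDICT(F → x) = { 'x' }
Y has a single production, so nothing to check there.

All predict sets are disjoint. The grammar IS LL(1).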